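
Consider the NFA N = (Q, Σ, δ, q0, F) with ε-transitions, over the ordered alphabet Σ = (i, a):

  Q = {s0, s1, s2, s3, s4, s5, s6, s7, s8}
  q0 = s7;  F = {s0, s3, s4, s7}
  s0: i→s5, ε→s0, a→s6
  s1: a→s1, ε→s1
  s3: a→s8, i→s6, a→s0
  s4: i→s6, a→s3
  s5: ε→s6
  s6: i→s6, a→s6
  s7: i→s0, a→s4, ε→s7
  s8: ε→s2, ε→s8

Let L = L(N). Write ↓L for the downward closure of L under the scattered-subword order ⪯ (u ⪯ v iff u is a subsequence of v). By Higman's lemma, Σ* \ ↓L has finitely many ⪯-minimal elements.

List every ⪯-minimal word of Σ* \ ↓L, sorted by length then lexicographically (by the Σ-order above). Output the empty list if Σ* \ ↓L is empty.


|Q|=9, |F|=4, |δ|=18 (6 ε).
min D↑ (5 st, q0=0, F={3}): 0:i→1,a→2 1:i→3,a→3 2:i→3,a→4 3:i→3,a→3 4:i→3,a→1.
'ii': N↓-sim [8, 3, 2] end={s5,s6} rej; 2/2 del acc.
'ia': N↓-sim [8, 3, 1] end={s6} — reject; 2/2 deletions ∈↓L.
'ai': run [8, 7, 2] end={s5,s6} rej; 2/2 deletions ∈↓L.
'aaaa': |S_i|=[8, 7, 6, 5, 1] end={s6} ∉↓L; 4/4 single-dels accept.
4 obstructions.

A = [ii, ia, ai, aaaa].


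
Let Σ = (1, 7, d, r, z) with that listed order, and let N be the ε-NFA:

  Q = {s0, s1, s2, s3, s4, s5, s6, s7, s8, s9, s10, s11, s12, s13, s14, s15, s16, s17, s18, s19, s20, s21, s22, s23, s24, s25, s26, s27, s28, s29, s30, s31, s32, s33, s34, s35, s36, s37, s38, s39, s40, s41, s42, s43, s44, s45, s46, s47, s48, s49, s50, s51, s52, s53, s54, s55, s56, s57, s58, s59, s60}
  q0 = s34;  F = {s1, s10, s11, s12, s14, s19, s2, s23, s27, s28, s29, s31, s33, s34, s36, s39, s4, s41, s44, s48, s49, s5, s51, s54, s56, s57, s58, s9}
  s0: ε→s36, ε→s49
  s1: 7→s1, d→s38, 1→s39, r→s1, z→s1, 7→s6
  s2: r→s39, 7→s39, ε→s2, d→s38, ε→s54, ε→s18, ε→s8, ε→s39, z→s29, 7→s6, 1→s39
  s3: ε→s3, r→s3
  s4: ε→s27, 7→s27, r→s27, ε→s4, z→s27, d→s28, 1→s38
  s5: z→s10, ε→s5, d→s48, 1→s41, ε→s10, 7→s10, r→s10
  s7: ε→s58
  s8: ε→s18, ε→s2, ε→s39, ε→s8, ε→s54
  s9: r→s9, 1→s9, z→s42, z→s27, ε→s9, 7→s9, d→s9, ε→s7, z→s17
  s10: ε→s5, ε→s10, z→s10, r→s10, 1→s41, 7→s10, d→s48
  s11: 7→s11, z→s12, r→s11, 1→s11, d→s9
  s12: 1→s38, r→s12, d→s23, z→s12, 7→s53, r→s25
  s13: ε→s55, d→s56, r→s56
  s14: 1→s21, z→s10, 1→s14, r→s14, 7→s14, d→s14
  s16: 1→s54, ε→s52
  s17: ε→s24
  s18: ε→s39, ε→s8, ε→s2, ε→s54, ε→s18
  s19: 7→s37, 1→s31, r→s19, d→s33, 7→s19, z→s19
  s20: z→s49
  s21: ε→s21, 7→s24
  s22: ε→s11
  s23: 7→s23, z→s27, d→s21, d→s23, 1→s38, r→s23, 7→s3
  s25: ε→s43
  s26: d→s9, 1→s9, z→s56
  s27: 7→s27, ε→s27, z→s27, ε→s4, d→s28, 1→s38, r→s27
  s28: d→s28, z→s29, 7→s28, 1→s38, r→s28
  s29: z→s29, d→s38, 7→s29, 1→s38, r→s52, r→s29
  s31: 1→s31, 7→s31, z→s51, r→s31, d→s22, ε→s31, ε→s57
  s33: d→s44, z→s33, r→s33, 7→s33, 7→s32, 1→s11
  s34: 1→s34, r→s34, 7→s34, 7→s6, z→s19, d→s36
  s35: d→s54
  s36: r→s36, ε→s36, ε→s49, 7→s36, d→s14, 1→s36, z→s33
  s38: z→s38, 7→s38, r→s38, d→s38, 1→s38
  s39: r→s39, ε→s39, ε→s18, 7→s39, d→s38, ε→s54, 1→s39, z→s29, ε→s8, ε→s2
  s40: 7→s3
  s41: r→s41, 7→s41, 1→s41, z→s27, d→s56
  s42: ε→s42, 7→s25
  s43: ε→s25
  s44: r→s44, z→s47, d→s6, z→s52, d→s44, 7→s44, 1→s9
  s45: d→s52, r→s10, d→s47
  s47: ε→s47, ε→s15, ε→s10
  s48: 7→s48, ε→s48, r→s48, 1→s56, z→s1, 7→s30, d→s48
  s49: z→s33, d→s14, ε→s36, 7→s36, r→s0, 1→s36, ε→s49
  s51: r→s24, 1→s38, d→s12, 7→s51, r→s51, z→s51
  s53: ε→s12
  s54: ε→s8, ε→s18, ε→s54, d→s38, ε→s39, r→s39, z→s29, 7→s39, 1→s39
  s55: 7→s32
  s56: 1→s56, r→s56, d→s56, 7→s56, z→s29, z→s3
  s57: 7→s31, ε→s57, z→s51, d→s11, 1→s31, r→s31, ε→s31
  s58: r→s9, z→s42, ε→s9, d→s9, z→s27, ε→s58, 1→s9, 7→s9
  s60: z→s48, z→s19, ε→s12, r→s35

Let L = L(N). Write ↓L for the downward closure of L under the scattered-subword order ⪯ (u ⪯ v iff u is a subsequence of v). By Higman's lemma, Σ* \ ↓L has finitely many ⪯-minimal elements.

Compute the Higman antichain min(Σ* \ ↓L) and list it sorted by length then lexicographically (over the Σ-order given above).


Antichain: [z1z1, ddzdzd].

|Q|=61, |F|=28, |δ|=244 (62 ε).
min D↑ (22 st, q0=0, F={14}): 0:1→0,7→0,d→1,r→0,z→2 1:1→1,7→1,d→3,r→1,z→4 2:1→5,7→2,d→4,r→2,z→2 3:1→3,7→3,d→3,r→3,z→6 4:1→7,7→4,d→8,r→4,z→4 5:1→5,7→5,d→7,r→5,z→9 6:1→10,7→6,d→11,r→6,z→6 7:1→7,7→7,d→12,r→7,z→13 8:1→12,7→8,d→8,r→8,z→6 9:1→14,7→9,d→13,r→9,z→9 10:1→10,7→10,d→15,r→10,z→16 11:1→15,7→11,d→11,r→11,z→17 12:1→12,7→12,d→12,r→12,z→16 13:1→14,7→13,d→18,r→13,z→13 14:1→14,7→14,d→14,r→14,z→14 15:1→15,7→15,d→15,r→15,z→19 16:1→14,7→16,d→20,r→16,z→16 17:1→21,7→17,d→14,r→17,z→17 18:1→14,7→18,d→18,r→18,z→16 19:1→14,7→19,d→14,r→19,z→19 20:1→14,7→20,d→20,r→20,z→19 21:1→21,7→21,d→14,r→21,z→19 (ε-aug+det+¬).
'z1z1': N↓-sim [49, 44, 32, 17, 1] end={s38} rej; 4/4 del acc.
'ddzdzd': run [49, 43, 34, 27, 15, 11, 1] end={s38} rej; 6/6 single-dels accept.
2 obstructions.


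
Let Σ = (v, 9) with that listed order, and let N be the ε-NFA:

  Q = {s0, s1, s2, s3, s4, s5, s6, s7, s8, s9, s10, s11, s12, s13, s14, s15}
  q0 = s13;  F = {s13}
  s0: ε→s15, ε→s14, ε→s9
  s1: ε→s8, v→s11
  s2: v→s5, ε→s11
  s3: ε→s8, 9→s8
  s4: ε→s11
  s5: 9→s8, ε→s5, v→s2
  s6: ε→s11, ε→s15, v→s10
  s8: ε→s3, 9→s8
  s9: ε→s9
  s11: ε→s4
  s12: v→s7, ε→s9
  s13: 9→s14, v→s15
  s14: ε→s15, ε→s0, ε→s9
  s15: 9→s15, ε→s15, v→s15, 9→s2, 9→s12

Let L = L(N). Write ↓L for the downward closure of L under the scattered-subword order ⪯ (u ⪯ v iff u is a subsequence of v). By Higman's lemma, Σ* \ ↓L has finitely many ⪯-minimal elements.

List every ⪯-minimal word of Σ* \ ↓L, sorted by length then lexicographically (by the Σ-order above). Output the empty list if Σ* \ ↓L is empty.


Antichain: [v, 9].

|Q|=16, |F|=1, |δ|=32 (18 ε).
min D↑ (2 st, q0=0, F={1}): 0:v→1,9→1 1:v→1,9→1 (ε-aug+det+¬).
'v': run [13, 10] end={s11,s12,s15,s2,s3,s4,s5,s7,s8,s9} rej; 1/1 single-dels accept.
'9': run [13, 12] end={s0,s11,s12,s14,s15,s2,s3,s4,s5,s7,s8,s9} ∉↓L; 1/1 del acc.
2 minimals (antichain).


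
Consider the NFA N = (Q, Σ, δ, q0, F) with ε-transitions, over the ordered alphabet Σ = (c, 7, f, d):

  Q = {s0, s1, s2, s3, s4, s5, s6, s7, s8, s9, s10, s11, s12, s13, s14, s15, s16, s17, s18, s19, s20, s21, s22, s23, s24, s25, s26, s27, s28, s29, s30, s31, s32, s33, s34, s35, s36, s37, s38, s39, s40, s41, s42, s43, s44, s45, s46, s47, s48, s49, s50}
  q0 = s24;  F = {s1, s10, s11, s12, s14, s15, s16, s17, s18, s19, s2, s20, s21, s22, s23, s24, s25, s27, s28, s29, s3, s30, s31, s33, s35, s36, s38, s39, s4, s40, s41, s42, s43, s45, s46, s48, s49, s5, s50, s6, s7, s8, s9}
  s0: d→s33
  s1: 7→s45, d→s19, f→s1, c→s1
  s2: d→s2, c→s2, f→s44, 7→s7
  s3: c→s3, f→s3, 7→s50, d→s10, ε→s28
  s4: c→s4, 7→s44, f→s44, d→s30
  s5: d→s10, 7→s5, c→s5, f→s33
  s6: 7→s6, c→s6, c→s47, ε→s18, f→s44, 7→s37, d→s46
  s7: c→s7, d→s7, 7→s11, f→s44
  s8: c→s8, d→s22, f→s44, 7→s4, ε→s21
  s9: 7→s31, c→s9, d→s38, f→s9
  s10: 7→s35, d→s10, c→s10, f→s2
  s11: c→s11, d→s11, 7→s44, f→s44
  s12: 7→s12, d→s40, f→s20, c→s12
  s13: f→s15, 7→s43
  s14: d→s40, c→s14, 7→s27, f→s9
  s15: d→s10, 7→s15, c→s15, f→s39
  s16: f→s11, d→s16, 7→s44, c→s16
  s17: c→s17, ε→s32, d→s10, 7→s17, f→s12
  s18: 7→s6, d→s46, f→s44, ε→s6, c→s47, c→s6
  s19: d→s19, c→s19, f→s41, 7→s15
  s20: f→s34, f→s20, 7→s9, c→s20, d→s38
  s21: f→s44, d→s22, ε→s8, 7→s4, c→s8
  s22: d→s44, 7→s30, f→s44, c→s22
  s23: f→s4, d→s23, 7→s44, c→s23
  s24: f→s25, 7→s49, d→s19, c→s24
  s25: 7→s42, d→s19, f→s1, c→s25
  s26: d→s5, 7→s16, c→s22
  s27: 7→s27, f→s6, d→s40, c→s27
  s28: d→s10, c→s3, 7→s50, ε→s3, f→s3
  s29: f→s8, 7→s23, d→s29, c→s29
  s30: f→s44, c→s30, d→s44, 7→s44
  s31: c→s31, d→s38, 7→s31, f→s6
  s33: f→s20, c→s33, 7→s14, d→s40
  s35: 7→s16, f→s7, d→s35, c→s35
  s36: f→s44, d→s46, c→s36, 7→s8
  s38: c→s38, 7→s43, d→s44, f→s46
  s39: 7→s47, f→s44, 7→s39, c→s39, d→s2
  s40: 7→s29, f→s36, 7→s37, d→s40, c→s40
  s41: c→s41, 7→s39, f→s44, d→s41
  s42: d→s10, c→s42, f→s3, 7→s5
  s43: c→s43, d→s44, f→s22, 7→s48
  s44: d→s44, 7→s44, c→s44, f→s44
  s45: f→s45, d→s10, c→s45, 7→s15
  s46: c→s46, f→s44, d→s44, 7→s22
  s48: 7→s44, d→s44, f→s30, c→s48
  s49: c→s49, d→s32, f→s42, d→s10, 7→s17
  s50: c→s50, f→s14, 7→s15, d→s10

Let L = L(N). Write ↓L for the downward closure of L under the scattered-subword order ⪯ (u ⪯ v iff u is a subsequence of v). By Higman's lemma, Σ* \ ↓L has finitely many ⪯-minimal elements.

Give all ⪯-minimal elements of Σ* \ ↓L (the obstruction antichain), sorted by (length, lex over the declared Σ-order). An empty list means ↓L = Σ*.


A = [dff, 7d777, 77ffdd, ff77ff].

|Q|=51, |F|=43, |δ|=196 (7 ε).
min D↑ (41 st, q0=0, F={17}): 0:c→0,7→1,f→2,d→3 1:c→1,7→4,f→5,d→6 2:c→2,7→5,f→7,d→3 3:c→3,7→8,f→9,d→3 4:c→4,7→4,f→10,d→6 5:c→5,7→11,f→12,d→6 6:c→6,7→13,f→14,d→6 7:c→7,7→15,f→7,d→3 8:c→8,7→8,f→16,d→6 9:c→9,7→16,f→17,d→9 10:c→10,7→10,f→18,d→19 11:c→11,7→11,f→20,d→6 12:c→12,7→21,f→12,d→6 13:c→13,7→22,f→23,d→13 14:c→14,7→23,f→17,d→14 15:c→15,7→8,f→15,d→6 16:c→16,7→16,f→17,d→14 17:c→17,7→17,f→17,d→17 18:c→18,7→24,f→18,d→25 19:c→19,7→26,f→27,d→19 20:c→20,7→28,f→18,d→19 21:c→21,7→8,f→28,d→6 22:c→22,7→17,f→29,d→22 23:c→23,7→29,f→17,d→23 24:c→24,7→30,f→24,d→25 25:c→25,7→31,f→32,d→17 26:c→26,7→33,f→34,d→26 27:c→27,7→34,f→17,d→32 28:c→28,7→35,f→24,d→19 29:c→29,7→17,f→17,d→29 30:c→30,7→30,f→36,d→25 31:c→31,7→37,f→38,d→17 32:c→32,7→38,f→17,d→17 33:c→33,7→17,f→39,d→33 34:c→34,7→39,f→17,d→38 35:c→35,7→35,f→36,d→19 36:c→36,7→36,f→17,d→32 37:c→37,7→17,f→40,d→17 38:c→38,7→40,f→17,d→17 39:c→39,7→17,f→17,d→40 40:c→40,7→17,f→17,d→17 (ε-aug+det+¬).
'dff': N↓-sim [48, 27, 14, 1] end={s44} ∉↓L; 3/3 del acc.
'7d777': run [48, 43, 22, 15, 7, 1] end={s44} ∉↓L; 5/5 single-dels accept.
'77ffdd': N↓-sim [48, 43, 38, 30, 19, 7, 1] end={s44} — reject; 6/6 single-dels accept.
'ff77ff': |S_i|=[48, 44, 40, 32, 28, 16, 1] end={s44} ∉↓L; 6/6 single-dels accept.
4 minimals (antichain).


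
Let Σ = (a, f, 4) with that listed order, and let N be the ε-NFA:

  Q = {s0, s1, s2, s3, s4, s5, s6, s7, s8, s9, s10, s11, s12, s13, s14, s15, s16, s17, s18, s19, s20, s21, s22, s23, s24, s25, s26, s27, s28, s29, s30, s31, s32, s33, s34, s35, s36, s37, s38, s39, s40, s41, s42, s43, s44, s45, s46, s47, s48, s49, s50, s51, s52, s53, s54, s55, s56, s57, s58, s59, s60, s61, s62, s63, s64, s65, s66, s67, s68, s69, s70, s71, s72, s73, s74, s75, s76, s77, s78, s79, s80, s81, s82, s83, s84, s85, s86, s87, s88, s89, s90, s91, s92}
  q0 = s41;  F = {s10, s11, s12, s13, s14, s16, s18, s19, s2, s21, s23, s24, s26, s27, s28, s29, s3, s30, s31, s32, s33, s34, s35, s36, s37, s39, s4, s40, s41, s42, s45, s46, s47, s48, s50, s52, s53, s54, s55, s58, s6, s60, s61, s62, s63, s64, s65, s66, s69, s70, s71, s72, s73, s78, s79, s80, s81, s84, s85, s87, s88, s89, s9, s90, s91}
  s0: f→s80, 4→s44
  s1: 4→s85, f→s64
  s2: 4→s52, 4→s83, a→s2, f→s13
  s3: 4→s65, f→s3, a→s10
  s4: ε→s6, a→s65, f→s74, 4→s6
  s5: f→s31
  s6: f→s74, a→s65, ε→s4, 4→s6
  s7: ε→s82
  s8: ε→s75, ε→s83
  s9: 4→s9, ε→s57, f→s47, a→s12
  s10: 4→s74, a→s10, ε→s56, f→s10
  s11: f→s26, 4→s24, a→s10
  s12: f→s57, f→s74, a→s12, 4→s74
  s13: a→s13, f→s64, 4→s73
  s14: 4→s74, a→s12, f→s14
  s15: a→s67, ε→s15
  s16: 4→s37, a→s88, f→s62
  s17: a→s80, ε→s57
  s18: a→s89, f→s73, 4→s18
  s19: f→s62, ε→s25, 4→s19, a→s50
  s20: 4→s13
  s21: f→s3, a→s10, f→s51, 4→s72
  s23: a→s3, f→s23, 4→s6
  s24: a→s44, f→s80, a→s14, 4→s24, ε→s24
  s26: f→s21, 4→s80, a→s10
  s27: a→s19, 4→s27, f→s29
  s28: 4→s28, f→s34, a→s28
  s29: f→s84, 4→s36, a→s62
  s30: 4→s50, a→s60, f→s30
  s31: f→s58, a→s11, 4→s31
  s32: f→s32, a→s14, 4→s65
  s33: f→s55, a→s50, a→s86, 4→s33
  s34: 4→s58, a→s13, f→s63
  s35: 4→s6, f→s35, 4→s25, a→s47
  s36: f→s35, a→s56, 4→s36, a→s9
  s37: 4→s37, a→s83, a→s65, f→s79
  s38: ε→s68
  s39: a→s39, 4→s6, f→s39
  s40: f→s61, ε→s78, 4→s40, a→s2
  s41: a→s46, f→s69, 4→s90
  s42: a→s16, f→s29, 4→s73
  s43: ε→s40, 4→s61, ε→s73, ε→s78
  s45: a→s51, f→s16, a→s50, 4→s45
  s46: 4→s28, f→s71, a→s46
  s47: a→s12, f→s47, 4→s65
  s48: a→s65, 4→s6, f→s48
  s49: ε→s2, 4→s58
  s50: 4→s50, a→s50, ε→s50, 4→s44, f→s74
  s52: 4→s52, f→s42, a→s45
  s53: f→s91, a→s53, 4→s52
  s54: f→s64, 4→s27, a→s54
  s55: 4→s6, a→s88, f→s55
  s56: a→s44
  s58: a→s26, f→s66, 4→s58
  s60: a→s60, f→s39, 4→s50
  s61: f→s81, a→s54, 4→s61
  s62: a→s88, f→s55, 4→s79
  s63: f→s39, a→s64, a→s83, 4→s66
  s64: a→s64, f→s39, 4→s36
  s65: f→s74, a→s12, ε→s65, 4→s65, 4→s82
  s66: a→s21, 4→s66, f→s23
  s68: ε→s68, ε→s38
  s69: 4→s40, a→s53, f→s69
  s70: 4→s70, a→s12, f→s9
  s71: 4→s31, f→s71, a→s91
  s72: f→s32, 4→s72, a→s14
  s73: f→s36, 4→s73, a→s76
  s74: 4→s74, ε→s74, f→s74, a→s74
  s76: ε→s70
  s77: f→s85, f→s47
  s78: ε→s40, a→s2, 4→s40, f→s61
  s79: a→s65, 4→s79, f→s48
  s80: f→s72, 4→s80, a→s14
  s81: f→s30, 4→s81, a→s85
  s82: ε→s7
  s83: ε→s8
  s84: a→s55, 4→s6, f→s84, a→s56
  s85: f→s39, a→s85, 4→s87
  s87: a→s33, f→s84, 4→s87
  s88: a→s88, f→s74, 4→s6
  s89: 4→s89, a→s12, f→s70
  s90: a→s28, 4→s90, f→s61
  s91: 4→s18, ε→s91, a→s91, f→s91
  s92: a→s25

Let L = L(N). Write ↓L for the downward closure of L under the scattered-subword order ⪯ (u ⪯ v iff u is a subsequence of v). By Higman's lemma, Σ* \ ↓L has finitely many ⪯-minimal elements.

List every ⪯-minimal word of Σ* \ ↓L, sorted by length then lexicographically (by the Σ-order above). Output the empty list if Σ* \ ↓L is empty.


min(Σ*\↓L) = [af4aa4, fa4aaf, 4fff4f].

|Q|=93, |F|=65, |δ|=252 (27 ε).
min D↑ (64 st, q0=0, F={43}): 0:a→1,f→2,4→3 1:a→1,f→4,4→5 2:a→6,f→2,4→7 3:a→5,f→8,4→3 4:a→9,f→4,4→10 5:a→5,f→11,4→5 6:a→6,f→9,4→12 7:a→13,f→8,4→7 8:a→14,f→15,4→8 9:a→9,f→9,4→16 10:a→17,f→18,4→10 11:a→19,f→20,4→18 12:a→21,f→22,4→12 13:a→13,f→19,4→12 14:a→14,f→23,4→24 15:a→25,f→26,4→15 16:a→27,f→28,4→16 17:a→29,f→30,4→31 18:a→30,f→32,4→18 19:a→19,f→23,4→28 20:a→23,f→33,4→32 21:a→34,f→35,4→21 22:a→35,f→36,4→28 23:a→23,f→33,4→37 24:a→38,f→36,4→24 25:a→25,f→33,4→39 26:a→40,f→26,4→34 27:a→41,f→42,4→27 28:a→42,f→37,4→28 29:a→29,f→29,4→43 30:a→29,f→44,4→45 31:a→46,f→45,4→31 32:a→44,f→47,4→32 33:a→33,f→33,4→48 34:a→34,f→43,4→34 35:a→49,f→50,4→51 36:a→50,f→52,4→37 37:a→53,f→54,4→37 38:a→34,f→50,4→38 39:a→55,f→52,4→39 40:a→40,f→33,4→34 41:a→41,f→43,4→43 42:a→41,f→53,4→42 43:a→43,f→43,4→43 44:a→29,f→56,4→57 45:a→46,f→57,4→45 46:a→41,f→46,4→43 47:a→56,f→47,4→48 48:a→58,f→43,4→48 49:a→49,f→43,4→48 50:a→49,f→59,4→60 51:a→58,f→60,4→51 52:a→59,f→52,4→48 53:a→41,f→61,4→53 54:a→61,f→54,4→48 55:a→34,f→59,4→55 56:a→29,f→56,4→58 57:a→46,f→62,4→57 58:a→41,f→43,4→58 59:a→49,f→59,4→48 60:a→58,f→63,4→60 61:a→41,f→61,4→58 62:a→46,f→62,4→58 63:a→58,f→63,4→48 (ε-aug+det+¬).
'af4aa4': N↓-sim [78, 70, 55, 41, 27, 7, 1] end={s74} rej; 6/6 single-dels accept.
'fa4aaf': run [78, 74, 61, 47, 33, 16, 2] end={s57,s74} — reject; 6/6 single-dels accept.
'4fff4f': run [78, 72, 60, 45, 27, 11, 2] end={s57,s74} ∉↓L; 6/6 single-dels accept.
3 words, ⪯-incomp.


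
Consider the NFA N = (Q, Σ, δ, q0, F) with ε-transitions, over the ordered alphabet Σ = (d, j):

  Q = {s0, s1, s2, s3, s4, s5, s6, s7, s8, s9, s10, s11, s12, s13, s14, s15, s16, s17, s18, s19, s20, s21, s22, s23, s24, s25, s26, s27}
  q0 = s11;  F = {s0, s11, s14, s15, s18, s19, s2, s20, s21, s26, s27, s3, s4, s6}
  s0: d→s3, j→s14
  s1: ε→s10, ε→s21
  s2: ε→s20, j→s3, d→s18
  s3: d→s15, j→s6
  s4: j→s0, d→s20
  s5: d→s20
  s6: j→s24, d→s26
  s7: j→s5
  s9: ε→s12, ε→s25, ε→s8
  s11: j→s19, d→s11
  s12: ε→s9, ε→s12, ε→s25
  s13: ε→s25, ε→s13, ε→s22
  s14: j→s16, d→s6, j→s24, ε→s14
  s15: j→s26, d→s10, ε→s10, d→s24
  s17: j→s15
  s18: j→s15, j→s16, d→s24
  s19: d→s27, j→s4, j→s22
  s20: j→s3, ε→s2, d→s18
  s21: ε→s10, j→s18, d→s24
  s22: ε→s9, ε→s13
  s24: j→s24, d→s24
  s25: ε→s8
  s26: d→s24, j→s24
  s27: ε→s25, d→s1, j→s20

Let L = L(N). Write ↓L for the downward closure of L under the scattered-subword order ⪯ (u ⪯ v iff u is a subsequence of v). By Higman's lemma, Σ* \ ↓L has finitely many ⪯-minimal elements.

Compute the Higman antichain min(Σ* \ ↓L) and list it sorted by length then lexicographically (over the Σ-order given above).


min(Σ*\↓L) = [jddd, jjjjj].

|Q|=28, |F|=14, |δ|=57 (20 ε).
min D↑ (14 st, q0=0, F={7}): 0:d→0,j→1 1:d→2,j→3 2:d→4,j→5 3:d→5,j→6 4:d→7,j→8 5:d→8,j→9 6:d→9,j→10 7:d→7,j→7 8:d→7,j→11 9:d→11,j→12 10:d→12,j→7 11:d→7,j→13 12:d→13,j→7 13:d→7,j→7 (ε-aug+det+¬).
'jddd': |S_i|=[24, 23, 15, 8, 2] end={s10,s24} ∉↓L; 4/4 del acc.
'jjjjj': run [24, 23, 19, 9, 5, 2] end={s16,s24} — reject; 5/5 single-dels accept.
2 minimals (antichain).


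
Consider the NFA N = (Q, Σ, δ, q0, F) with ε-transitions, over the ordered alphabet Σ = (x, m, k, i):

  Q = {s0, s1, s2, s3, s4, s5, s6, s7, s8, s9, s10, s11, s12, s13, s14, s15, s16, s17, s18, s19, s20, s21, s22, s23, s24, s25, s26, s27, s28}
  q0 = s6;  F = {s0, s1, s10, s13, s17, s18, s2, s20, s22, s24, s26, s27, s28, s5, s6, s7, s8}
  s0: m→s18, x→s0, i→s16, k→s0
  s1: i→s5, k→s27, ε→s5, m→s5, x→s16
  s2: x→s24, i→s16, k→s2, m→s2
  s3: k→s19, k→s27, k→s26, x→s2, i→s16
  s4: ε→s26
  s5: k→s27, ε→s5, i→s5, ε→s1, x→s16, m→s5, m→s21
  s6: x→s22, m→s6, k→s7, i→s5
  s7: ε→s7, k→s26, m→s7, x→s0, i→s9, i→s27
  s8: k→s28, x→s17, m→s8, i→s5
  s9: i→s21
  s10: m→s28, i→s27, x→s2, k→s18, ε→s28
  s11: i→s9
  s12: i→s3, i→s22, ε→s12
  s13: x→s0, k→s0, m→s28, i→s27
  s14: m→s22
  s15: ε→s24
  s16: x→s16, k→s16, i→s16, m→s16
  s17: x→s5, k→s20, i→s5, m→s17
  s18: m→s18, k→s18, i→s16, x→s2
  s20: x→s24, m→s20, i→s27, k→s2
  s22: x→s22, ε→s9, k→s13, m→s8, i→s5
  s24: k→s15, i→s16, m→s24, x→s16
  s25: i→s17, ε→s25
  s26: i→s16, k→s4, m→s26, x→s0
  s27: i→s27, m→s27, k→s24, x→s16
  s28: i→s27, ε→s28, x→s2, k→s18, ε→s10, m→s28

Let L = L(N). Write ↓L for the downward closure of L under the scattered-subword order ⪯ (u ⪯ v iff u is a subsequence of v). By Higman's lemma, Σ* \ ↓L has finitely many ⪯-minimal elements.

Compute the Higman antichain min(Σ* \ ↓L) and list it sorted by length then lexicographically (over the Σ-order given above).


A = [ix, kxi, kki, xmxxx].

|Q|=29, |F|=17, |δ|=97 (12 ε).
min D↑ (16 st, q0=0, F={9}): 0:x→1,m→0,k→2,i→3 1:x→1,m→4,k→5,i→3 2:x→6,m→2,k→7,i→8 3:x→9,m→3,k→8,i→3 4:x→10,m→4,k→11,i→3 5:x→6,m→11,k→6,i→8 6:x→6,m→12,k→6,i→9 7:x→6,m→7,k→7,i→9 8:x→9,m→8,k→13,i→8 9:x→9,m→9,k→9,i→9 10:x→3,m→10,k→14,i→3 11:x→15,m→11,k→12,i→8 12:x→15,m→12,k→12,i→9 13:x→9,m→13,k→13,i→9 14:x→13,m→14,k→15,i→8 15:x→13,m→15,k→15,i→9 (ε-aug+det+¬).
'ix': N↓-sim [22, 8, 1] end={s16} — reject; 2/2 del acc.
'kxi': run [22, 16, 6, 1] end={s16} rej; 3/3 single-dels accept.
'kki': |S_i|=[22, 16, 8, 1] end={s16} rej; 3/3 single-dels accept.
'xmxxx': N↓-sim [22, 18, 14, 10, 7, 1] end={s16} ∉↓L; 5/5 single-dels accept.
4 obstructions.


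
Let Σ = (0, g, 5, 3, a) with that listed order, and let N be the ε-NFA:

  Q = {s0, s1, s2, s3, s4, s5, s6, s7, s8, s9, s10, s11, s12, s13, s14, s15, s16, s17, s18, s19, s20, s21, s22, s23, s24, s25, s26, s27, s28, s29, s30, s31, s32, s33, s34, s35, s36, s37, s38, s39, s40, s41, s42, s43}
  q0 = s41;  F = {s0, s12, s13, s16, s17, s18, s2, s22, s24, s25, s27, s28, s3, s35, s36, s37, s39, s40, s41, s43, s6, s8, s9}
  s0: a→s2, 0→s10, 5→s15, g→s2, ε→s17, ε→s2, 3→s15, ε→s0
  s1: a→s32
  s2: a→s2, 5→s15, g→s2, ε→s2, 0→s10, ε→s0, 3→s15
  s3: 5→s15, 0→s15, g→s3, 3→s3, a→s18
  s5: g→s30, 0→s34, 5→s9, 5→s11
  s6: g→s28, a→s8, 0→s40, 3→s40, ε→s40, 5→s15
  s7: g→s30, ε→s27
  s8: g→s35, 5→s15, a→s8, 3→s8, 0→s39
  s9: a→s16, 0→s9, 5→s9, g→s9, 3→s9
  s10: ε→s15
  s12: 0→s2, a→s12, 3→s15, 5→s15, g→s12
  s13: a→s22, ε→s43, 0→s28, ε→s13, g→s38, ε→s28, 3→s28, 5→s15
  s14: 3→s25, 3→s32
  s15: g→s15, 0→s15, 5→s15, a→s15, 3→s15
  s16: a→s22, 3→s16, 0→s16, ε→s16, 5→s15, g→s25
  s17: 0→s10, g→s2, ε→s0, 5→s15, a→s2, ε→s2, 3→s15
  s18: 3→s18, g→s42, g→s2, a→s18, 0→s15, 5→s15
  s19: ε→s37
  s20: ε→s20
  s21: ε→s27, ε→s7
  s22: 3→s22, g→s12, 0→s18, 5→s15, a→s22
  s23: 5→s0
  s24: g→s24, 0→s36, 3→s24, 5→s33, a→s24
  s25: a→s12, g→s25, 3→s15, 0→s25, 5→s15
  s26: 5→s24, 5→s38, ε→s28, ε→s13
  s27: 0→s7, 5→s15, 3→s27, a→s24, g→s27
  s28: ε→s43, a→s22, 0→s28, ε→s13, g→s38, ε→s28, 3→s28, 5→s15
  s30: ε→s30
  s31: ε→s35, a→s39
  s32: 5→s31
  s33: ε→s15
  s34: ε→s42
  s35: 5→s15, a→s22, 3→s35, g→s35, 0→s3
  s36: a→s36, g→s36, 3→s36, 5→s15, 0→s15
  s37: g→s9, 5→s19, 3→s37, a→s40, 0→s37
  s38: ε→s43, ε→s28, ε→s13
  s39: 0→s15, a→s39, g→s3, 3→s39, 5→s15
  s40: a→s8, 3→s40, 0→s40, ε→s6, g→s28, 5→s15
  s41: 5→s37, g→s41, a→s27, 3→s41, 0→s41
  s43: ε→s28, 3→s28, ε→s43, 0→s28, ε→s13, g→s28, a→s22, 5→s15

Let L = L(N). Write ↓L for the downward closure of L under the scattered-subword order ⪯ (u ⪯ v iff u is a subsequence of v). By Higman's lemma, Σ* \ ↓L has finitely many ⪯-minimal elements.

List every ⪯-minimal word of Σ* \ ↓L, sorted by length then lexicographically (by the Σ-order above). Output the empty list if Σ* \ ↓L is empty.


|Q|=44, |F|=23, |δ|=168 (34 ε).
min D↑ (19 st, q0=0, F={5}): 0:0→0,g→0,5→1,3→0,a→2 1:0→1,g→3,5→1,3→1,a→4 2:0→2,g→2,5→5,3→2,a→6 3:0→3,g→3,5→3,3→3,a→7 4:0→4,g→8,5→5,3→4,a→9 5:0→5,g→5,5→5,3→5,a→5 6:0→10,g→6,5→5,3→6,a→6 7:0→7,g→11,5→5,3→7,a→12 8:0→8,g→8,5→5,3→8,a→12 9:0→13,g→14,5→5,3→9,a→9 10:0→5,g→10,5→5,3→10,a→10 11:0→11,g→11,5→5,3→5,a→15 12:0→16,g→15,5→5,3→12,a→12 13:0→5,g→17,5→5,3→13,a→13 14:0→17,g→14,5→5,3→14,a→12 15:0→18,g→15,5→5,3→5,a→15 16:0→5,g→18,5→5,3→16,a→16 17:0→5,g→17,5→5,3→17,a→16 18:0→5,g→18,5→5,3→5,a→18 (ε-aug+det+¬).
'a5': |S_i|=[31, 27, 2] end={s15,s33} — reject; 2/2 deletions ∈↓L.
'aa00': run [31, 27, 16, 10, 2] end={s10,s15} — reject; 4/4 single-dels accept.
'5gag3': N↓-sim [31, 25, 18, 11, 8, 1] end={s15} rej; 5/5 single-dels accept.
3 minimals (antichain).

min(Σ*\↓L) = [a5, aa00, 5gag3].


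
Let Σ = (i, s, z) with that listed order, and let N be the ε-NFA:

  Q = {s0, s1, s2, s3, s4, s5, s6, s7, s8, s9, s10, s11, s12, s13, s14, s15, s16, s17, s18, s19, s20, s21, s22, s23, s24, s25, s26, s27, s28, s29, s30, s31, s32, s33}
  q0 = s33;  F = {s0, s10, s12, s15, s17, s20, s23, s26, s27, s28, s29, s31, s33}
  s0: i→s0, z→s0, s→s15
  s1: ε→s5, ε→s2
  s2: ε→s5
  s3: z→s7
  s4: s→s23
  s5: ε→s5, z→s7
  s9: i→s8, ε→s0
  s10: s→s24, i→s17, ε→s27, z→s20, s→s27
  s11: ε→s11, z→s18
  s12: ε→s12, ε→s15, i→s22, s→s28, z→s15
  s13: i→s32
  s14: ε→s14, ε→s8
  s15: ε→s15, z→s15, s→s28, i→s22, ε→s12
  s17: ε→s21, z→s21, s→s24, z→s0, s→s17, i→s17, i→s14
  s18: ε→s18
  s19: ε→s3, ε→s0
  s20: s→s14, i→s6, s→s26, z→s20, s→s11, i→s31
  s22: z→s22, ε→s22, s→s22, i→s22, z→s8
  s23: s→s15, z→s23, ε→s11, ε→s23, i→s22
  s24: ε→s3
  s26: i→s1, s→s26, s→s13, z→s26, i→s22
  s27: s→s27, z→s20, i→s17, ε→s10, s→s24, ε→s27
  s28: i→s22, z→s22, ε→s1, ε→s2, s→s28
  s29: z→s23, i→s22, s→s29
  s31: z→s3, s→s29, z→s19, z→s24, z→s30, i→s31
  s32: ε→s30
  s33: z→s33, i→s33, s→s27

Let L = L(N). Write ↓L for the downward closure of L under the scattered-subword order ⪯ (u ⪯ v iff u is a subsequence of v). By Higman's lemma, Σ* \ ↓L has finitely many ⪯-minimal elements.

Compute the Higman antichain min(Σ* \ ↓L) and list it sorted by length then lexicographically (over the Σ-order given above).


|Q|=34, |F|=13, |δ|=88 (26 ε).
min D↑ (12 st, q0=0, F={9}): 0:i→0,s→1,z→0 1:i→2,s→1,z→3 2:i→2,s→2,z→4 3:i→5,s→6,z→3 4:i→4,s→7,z→4 5:i→5,s→8,z→4 6:i→9,s→6,z→6 7:i→9,s→10,z→7 8:i→9,s→8,z→11 9:i→9,s→9,z→9 10:i→9,s→10,z→9 11:i→9,s→7,z→11.
'szsi': |S_i|=[30, 29, 26, 18, 8] end={s1,s2,s22,s30,s32,s5,s7,s8} ∉↓L; 4/4 del acc.
'sizssz': run [30, 29, 24, 18, 9, 7, 3] end={s22,s7,s8} — reject; 6/6 single-dels accept.
2 minimals (antichain).

A = [szsi, sizssz].


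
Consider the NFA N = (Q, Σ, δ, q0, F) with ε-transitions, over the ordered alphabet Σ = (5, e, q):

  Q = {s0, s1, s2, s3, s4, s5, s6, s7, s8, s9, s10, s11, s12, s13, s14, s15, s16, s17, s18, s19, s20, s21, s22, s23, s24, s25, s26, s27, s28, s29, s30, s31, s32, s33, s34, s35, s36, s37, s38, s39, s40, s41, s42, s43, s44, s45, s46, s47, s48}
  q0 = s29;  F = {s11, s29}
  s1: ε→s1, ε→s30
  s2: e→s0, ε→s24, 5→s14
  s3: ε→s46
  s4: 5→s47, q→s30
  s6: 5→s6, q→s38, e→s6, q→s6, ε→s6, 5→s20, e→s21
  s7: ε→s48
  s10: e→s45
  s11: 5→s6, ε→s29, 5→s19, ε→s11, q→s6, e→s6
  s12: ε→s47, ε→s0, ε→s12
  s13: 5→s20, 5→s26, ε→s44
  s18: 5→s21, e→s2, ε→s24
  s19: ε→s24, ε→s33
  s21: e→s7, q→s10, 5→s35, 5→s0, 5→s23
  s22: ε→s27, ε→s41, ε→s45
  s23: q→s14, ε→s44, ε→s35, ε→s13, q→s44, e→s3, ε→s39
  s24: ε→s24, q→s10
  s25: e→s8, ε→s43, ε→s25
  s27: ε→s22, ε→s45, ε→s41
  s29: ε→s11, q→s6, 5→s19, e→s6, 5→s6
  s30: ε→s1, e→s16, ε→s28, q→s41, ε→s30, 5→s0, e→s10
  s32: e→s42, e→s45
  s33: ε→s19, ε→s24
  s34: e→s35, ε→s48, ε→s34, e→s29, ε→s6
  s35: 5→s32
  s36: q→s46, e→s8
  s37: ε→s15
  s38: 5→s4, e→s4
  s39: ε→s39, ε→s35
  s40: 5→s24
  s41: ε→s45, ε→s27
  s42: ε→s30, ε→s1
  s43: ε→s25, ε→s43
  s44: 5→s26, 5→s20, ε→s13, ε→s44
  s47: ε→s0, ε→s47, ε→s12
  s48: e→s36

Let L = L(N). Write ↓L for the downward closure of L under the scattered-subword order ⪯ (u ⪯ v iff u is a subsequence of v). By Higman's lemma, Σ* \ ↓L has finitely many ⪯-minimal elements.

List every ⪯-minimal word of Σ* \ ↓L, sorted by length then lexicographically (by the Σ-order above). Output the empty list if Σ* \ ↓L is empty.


|Q|=49, |F|=2, |δ|=101 (51 ε).
min D↑ (2 st, q0=0, F={1}): 0:5→1,e→1,q→1 1:5→1,e→1,q→1 [Hopcroft].
'5': N↓-sim [37, 35] end={s0,s1,s10,s12,s13,s14,s16,s19,s20,s21,s22,s23,…} rej; 1/1 single-dels accept.
'e': N↓-sim [37, 32] end={s0,s1,s10,s12,s13,s14,s16,s20,s21,s22,s23,s26,…} ∉↓L; 1/1 single-dels accept.
'q': run [37, 32] end={s0,s1,s10,s12,s13,s14,s16,s20,s21,s22,s23,s26,…} rej; 1/1 del acc.
3 obstructions.

A = [5, e, q].


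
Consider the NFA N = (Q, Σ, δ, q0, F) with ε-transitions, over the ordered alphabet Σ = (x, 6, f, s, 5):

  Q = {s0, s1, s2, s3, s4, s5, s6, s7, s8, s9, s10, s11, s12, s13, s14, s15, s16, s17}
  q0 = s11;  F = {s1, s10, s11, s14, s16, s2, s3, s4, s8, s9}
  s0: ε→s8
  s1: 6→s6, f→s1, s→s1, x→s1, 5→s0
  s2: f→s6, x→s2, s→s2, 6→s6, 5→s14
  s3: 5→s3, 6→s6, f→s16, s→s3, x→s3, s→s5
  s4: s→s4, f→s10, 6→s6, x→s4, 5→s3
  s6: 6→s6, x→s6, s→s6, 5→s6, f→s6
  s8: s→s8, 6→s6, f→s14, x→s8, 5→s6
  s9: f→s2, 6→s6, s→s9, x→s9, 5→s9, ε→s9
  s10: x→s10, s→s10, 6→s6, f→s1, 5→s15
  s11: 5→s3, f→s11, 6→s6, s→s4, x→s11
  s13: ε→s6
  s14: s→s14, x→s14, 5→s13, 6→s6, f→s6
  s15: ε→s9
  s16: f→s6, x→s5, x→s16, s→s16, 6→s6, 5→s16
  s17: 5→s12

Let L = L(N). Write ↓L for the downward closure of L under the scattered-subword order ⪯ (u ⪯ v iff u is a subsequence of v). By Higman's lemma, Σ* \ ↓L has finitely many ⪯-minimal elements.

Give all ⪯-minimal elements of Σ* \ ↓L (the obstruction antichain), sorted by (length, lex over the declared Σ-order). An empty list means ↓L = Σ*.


A = [6, 5ff, sff55].

|Q|=18, |F|=10, |δ|=62 (4 ε).
min D↑ (11 st, q0=0, F={1}): 0:x→0,6→1,f→0,s→2,5→3 1:x→1,6→1,f→1,s→1,5→1 2:x→2,6→1,f→4,s→2,5→3 3:x→3,6→1,f→5,s→3,5→3 4:x→4,6→1,f→6,s→4,5→7 5:x→5,6→1,f→1,s→5,5→5 6:x→6,6→1,f→6,s→6,5→8 7:x→7,6→1,f→9,s→7,5→7 8:x→8,6→1,f→10,s→8,5→1 9:x→9,6→1,f→1,s→9,5→10 10:x→10,6→1,f→1,s→10,5→1.
'6': N↓-sim [15, 1] end={s6} — reject; 1/1 del acc.
'5ff': run [15, 11, 6, 1] end={s6} rej; 3/3 del acc.
'sff55': run [15, 14, 12, 7, 5, 2] end={s13,s6} rej; 5/5 deletions ∈↓L.
3 minimals (antichain).


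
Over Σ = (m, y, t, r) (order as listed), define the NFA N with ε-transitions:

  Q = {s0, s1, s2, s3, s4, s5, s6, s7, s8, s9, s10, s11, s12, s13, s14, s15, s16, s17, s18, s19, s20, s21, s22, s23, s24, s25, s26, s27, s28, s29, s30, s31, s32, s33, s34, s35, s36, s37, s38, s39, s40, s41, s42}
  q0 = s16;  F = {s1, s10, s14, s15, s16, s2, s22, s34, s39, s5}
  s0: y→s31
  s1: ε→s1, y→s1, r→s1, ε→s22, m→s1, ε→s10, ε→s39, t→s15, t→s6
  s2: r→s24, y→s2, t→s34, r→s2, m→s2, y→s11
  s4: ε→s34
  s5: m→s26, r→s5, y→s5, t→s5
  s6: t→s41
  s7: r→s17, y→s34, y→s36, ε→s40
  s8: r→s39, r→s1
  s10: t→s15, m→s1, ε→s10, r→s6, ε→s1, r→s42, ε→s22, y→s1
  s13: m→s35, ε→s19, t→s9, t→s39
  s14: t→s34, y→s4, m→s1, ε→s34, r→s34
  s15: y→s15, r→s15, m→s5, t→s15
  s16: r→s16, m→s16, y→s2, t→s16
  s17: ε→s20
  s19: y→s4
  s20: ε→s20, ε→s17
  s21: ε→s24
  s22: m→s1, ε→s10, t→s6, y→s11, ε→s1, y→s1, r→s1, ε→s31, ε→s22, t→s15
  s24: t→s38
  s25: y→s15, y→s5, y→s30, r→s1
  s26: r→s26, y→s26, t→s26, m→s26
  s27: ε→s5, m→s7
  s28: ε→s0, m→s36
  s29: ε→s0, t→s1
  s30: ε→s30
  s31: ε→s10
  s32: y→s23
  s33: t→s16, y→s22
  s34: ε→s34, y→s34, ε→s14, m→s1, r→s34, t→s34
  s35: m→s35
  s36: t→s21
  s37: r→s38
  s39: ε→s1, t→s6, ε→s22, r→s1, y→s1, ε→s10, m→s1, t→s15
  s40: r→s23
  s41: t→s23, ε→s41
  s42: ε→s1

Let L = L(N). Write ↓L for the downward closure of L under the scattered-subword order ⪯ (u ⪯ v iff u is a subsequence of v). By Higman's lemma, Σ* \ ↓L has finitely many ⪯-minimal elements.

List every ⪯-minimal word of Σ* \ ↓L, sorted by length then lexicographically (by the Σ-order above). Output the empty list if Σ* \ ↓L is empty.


A = [ytmtmm].

|Q|=43, |F|=10, |δ|=109 (31 ε).
min D↑ (7 st, q0=0, F={6}): 0:m→0,y→1,t→0,r→0 1:m→1,y→1,t→2,r→1 2:m→3,y→2,t→2,r→2 3:m→3,y→3,t→4,r→3 4:m→5,y→4,t→4,r→4 5:m→6,y→5,t→5,r→5 6:m→6,y→6,t→6,r→6 [Hopcroft].
'ytmtmm': run [20, 19, 17, 13, 6, 2, 1] end={s26} — reject; 6/6 single-dels accept.
1 minimals (antichain).


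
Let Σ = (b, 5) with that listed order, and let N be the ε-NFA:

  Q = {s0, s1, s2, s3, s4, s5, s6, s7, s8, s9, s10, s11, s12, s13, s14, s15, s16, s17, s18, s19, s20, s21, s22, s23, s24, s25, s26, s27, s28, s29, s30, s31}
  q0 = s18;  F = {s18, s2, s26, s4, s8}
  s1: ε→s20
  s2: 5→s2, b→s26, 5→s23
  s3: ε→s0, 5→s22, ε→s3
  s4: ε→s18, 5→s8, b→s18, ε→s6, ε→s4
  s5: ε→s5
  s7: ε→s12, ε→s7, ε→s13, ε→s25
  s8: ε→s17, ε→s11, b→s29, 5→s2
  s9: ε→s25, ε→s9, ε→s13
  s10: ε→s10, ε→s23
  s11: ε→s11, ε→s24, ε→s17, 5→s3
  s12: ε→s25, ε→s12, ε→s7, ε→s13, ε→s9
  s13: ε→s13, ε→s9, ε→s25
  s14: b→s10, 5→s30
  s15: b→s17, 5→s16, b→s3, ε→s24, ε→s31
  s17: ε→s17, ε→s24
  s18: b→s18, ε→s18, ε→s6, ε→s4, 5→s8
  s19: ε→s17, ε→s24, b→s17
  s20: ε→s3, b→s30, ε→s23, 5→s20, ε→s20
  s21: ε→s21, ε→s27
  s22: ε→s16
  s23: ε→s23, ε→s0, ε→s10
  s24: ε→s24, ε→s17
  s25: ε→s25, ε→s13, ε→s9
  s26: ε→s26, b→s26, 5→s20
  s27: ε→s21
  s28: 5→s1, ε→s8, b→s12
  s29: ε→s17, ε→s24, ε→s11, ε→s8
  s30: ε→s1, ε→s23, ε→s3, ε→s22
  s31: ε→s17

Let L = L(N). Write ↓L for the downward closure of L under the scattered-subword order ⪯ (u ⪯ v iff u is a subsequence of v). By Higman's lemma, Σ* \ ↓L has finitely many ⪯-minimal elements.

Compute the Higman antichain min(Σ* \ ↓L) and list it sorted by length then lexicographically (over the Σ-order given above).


A = [55b5].

|Q|=32, |F|=5, |δ|=87 (64 ε).
min D↑ (5 st, q0=0, F={4}): 0:b→0,5→1 1:b→1,5→2 2:b→3,5→2 3:b→3,5→4 4:b→4,5→4 (ε-aug+det+¬).
'55b5': run [19, 16, 11, 10, 9] end={s0,s1,s10,s16,s20,s22,s23,s3,s30} ∉↓L; 4/4 del acc.
1 obstructions.


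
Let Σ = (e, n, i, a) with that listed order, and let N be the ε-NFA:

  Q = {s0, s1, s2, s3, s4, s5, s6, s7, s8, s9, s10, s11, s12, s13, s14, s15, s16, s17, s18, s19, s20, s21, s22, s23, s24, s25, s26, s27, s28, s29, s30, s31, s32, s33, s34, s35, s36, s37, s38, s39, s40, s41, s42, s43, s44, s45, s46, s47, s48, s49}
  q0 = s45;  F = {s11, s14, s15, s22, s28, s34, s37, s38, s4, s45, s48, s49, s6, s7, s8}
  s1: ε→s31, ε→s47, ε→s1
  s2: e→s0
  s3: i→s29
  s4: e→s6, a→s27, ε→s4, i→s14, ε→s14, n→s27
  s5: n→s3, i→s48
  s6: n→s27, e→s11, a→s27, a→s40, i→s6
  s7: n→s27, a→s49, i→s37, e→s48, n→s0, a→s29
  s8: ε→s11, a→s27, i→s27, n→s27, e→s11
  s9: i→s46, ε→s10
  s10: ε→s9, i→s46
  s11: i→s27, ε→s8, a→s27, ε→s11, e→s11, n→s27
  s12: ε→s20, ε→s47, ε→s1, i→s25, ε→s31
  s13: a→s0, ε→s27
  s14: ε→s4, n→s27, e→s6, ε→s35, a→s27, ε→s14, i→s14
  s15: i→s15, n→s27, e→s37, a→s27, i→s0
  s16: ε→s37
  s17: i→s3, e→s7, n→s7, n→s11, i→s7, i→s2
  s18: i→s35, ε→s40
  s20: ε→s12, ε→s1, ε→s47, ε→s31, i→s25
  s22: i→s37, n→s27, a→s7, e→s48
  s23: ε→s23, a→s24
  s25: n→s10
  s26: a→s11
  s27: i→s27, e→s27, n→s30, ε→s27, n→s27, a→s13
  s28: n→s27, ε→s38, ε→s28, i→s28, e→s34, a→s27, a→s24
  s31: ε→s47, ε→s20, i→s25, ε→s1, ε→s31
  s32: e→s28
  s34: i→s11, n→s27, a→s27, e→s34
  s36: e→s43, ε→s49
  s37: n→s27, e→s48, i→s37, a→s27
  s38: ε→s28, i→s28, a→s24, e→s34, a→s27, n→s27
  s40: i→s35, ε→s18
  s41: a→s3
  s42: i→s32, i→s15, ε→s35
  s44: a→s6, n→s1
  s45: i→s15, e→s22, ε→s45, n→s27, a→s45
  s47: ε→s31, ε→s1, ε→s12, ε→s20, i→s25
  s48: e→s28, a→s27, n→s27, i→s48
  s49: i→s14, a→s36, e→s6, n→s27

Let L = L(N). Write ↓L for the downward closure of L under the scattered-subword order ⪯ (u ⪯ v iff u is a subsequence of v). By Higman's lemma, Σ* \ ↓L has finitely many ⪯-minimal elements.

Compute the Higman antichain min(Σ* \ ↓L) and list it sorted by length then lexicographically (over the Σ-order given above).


|Q|=50, |F|=15, |δ|=141 (41 ε).
min D↑ (13 st, q0=0, F={2}): 0:e→1,n→2,i→3,a→0 1:e→4,n→2,i→5,a→6 2:e→2,n→2,i→2,a→2 3:e→5,n→2,i→3,a→2 4:e→7,n→2,i→4,a→2 5:e→4,n→2,i→5,a→2 6:e→4,n→2,i→5,a→8 7:e→9,n→2,i→7,a→2 8:e→10,n→2,i→11,a→8 9:e→9,n→2,i→12,a→2 10:e→12,n→2,i→10,a→2 11:e→10,n→2,i→11,a→2 12:e→12,n→2,i→2,a→2 [Hopcroft].
'n': |S_i|=[26, 4] end={s0,s13,s27,s30} ∉↓L; 1/1 del acc.
'ia': run [26, 19, 8] end={s0,s13,s18,s24,s27,s30,s35,s40} ∉↓L; 2/2 del acc.
'eea': |S_i|=[26, 24, 16, 8] end={s0,s13,s18,s24,s27,s30,s35,s40} rej; 3/3 single-dels accept.
'eeeeii': N↓-sim [26, 24, 16, 10, 7, 6, 4] end={s0,s13,s27,s30} — reject; 6/6 del acc.
'eaaeei': N↓-sim [26, 24, 23, 17, 11, 6, 4] end={s0,s13,s27,s30} rej; 6/6 single-dels accept.
5 minimals (antichain).

A = [n, ia, eea, eeeeii, eaaeei].


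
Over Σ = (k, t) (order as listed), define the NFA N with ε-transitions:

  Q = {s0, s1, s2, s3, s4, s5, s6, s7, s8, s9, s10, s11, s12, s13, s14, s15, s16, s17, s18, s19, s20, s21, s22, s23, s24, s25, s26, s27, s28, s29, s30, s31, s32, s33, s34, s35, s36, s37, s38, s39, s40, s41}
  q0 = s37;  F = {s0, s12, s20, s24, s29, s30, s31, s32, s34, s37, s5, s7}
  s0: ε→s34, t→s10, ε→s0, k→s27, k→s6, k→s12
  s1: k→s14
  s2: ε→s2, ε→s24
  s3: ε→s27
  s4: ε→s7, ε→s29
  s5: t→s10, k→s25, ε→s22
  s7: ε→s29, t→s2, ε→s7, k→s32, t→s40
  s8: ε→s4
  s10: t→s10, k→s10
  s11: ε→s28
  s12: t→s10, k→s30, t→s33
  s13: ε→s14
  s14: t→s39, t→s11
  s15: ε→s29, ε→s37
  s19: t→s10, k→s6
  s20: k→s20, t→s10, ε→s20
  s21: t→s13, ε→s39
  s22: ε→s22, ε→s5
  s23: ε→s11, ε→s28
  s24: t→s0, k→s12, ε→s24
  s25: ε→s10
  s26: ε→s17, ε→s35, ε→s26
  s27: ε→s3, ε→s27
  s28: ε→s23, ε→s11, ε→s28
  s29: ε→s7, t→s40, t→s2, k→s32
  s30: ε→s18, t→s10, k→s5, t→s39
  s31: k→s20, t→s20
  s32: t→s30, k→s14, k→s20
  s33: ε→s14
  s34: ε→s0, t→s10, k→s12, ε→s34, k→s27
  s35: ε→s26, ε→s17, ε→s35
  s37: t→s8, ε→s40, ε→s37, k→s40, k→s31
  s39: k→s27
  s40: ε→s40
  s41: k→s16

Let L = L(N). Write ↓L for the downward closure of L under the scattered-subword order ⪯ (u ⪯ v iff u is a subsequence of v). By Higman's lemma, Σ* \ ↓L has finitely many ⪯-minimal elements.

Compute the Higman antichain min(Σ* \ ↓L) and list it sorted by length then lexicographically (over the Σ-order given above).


Antichain: [kkt, ktt, ttkt, tttt, tktkk, ttkkkk].

|Q|=42, |F|=12, |δ|=85 (42 ε).
min D↑ (11 st, q0=0, F={6}): 0:k→1,t→2 1:k→3,t→3 2:k→4,t→5 3:k→3,t→6 4:k→3,t→7 5:k→8,t→9 6:k→6,t→6 7:k→10,t→6 8:k→7,t→6 9:k→8,t→6 10:k→6,t→6 [Hopcroft].
'kkt': run [29, 20, 14, 7] end={s10,s11,s23,s27,s28,s3,s39} ∉↓L; 3/3 single-dels accept.
'ktt': N↓-sim [29, 20, 15, 7] end={s10,s11,s23,s27,s28,s3,s39} ∉↓L; 3/3 deletions ∈↓L.
'ttkt': |S_i|=[29, 27, 21, 16, 9] end={s10,s11,s14,s23,s27,s28,s3,s33,s39} rej; 4/4 del acc.
'tttt': |S_i|=[29, 27, 21, 18, 9] end={s10,s11,s14,s23,s27,s28,s3,s33,s39} — reject; 4/4 del acc.
'tktkk': |S_i|=[29, 27, 18, 14, 6, 2] end={s10,s25} — reject; 5/5 deletions ∈↓L.
'ttkkkk': run [29, 27, 21, 16, 9, 6, 2] end={s10,s25} ∉↓L; 6/6 deletions ∈↓L.
6 words, ⪯-incomp.
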